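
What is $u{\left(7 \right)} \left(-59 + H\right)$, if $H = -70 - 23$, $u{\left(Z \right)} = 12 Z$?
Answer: $-12768$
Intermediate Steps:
$H = -93$
$u{\left(7 \right)} \left(-59 + H\right) = 12 \cdot 7 \left(-59 - 93\right) = 84 \left(-152\right) = -12768$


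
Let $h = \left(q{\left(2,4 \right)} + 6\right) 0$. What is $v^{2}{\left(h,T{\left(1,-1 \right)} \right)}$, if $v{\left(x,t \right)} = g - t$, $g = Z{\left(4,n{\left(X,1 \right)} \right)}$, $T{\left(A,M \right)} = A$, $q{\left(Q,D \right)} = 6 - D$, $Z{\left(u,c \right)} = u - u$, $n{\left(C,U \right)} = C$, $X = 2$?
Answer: $1$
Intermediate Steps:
$Z{\left(u,c \right)} = 0$
$g = 0$
$h = 0$ ($h = \left(\left(6 - 4\right) + 6\right) 0 = \left(2 + 6\right) 0 = 8 \cdot 0 = 0$)
$v{\left(x,t \right)} = - t$ ($v{\left(x,t \right)} = 0 - t = - t$)
$v^{2}{\left(h,T{\left(1,-1 \right)} \right)} = \left(\left(-1\right) 1\right)^{2} = \left(-1\right)^{2} = 1$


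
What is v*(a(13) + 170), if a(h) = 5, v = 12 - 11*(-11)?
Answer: 23275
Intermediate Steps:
v = 133 (v = 12 + 121 = 133)
v*(a(13) + 170) = 133*(5 + 170) = 133*175 = 23275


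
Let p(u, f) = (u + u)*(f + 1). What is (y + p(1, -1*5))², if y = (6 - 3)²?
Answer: 1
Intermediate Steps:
p(u, f) = 2*u*(1 + f) (p(u, f) = (2*u)*(1 + f) = 2*u*(1 + f))
y = 9 (y = 3² = 9)
(y + p(1, -1*5))² = (9 + 2*1*(1 - 1*5))² = (9 + 2*1*(1 - 5))² = (9 + 2*1*(-4))² = (9 - 8)² = 1² = 1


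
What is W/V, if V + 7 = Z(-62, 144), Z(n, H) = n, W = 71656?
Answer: -71656/69 ≈ -1038.5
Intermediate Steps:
V = -69 (V = -7 - 62 = -69)
W/V = 71656/(-69) = 71656*(-1/69) = -71656/69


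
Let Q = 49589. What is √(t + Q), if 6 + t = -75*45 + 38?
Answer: √46246 ≈ 215.05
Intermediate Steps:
t = -3343 (t = -6 + (-75*45 + 38) = -6 + (-3375 + 38) = -6 - 3337 = -3343)
√(t + Q) = √(-3343 + 49589) = √46246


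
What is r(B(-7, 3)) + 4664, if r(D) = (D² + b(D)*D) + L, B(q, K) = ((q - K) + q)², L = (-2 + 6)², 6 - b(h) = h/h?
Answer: 89646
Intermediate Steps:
b(h) = 5 (b(h) = 6 - h/h = 6 - 1*1 = 6 - 1 = 5)
L = 16 (L = 4² = 16)
B(q, K) = (-K + 2*q)²
r(D) = 16 + D² + 5*D (r(D) = (D² + 5*D) + 16 = 16 + D² + 5*D)
r(B(-7, 3)) + 4664 = (16 + ((3 - 2*(-7))²)² + 5*(3 - 2*(-7))²) + 4664 = (16 + ((3 + 14)²)² + 5*(3 + 14)²) + 4664 = (16 + (17²)² + 5*17²) + 4664 = (16 + 289² + 5*289) + 4664 = (16 + 83521 + 1445) + 4664 = 84982 + 4664 = 89646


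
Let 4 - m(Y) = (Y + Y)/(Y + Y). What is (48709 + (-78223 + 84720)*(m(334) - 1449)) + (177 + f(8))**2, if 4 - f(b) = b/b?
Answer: -9313553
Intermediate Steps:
m(Y) = 3 (m(Y) = 4 - (Y + Y)/(Y + Y) = 4 - 2*Y/(2*Y) = 4 - 2*Y*1/(2*Y) = 4 - 1*1 = 4 - 1 = 3)
f(b) = 3 (f(b) = 4 - b/b = 4 - 1*1 = 4 - 1 = 3)
(48709 + (-78223 + 84720)*(m(334) - 1449)) + (177 + f(8))**2 = (48709 + (-78223 + 84720)*(3 - 1449)) + (177 + 3)**2 = (48709 + 6497*(-1446)) + 180**2 = (48709 - 9394662) + 32400 = -9345953 + 32400 = -9313553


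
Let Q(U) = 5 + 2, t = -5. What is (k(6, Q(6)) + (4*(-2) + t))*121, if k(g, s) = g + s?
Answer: 0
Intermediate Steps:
Q(U) = 7
(k(6, Q(6)) + (4*(-2) + t))*121 = ((6 + 7) + (4*(-2) - 5))*121 = (13 + (-8 - 5))*121 = (13 - 13)*121 = 0*121 = 0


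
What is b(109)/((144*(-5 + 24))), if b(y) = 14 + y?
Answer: 41/912 ≈ 0.044956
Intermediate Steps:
b(109)/((144*(-5 + 24))) = (14 + 109)/((144*(-5 + 24))) = 123/((144*19)) = 123/2736 = 123*(1/2736) = 41/912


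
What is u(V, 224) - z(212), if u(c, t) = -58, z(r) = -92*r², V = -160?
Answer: 4134790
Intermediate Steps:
u(V, 224) - z(212) = -58 - (-92)*212² = -58 - (-92)*44944 = -58 - 1*(-4134848) = -58 + 4134848 = 4134790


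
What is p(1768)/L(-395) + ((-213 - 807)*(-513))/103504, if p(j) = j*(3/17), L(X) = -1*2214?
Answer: 46925183/9548244 ≈ 4.9145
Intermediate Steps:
L(X) = -2214
p(j) = 3*j/17 (p(j) = j*(3*(1/17)) = j*(3/17) = 3*j/17)
p(1768)/L(-395) + ((-213 - 807)*(-513))/103504 = ((3/17)*1768)/(-2214) + ((-213 - 807)*(-513))/103504 = 312*(-1/2214) - 1020*(-513)*(1/103504) = -52/369 + 523260*(1/103504) = -52/369 + 130815/25876 = 46925183/9548244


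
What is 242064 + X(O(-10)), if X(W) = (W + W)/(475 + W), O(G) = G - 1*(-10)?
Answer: 242064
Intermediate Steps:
O(G) = 10 + G (O(G) = G + 10 = 10 + G)
X(W) = 2*W/(475 + W) (X(W) = (2*W)/(475 + W) = 2*W/(475 + W))
242064 + X(O(-10)) = 242064 + 2*(10 - 10)/(475 + (10 - 10)) = 242064 + 2*0/(475 + 0) = 242064 + 2*0/475 = 242064 + 2*0*(1/475) = 242064 + 0 = 242064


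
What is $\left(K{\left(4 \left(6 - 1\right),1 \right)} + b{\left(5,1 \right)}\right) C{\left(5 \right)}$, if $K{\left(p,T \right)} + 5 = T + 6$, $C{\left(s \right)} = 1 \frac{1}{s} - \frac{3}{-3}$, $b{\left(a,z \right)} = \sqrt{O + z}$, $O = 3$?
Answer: $\frac{24}{5} \approx 4.8$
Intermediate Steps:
$b{\left(a,z \right)} = \sqrt{3 + z}$
$C{\left(s \right)} = 1 + \frac{1}{s}$ ($C{\left(s \right)} = \frac{1}{s} - -1 = \frac{1}{s} + 1 = 1 + \frac{1}{s}$)
$K{\left(p,T \right)} = 1 + T$ ($K{\left(p,T \right)} = -5 + \left(T + 6\right) = -5 + \left(6 + T\right) = 1 + T$)
$\left(K{\left(4 \left(6 - 1\right),1 \right)} + b{\left(5,1 \right)}\right) C{\left(5 \right)} = \left(\left(1 + 1\right) + \sqrt{3 + 1}\right) \frac{1 + 5}{5} = \left(2 + \sqrt{4}\right) \frac{1}{5} \cdot 6 = \left(2 + 2\right) \frac{6}{5} = 4 \cdot \frac{6}{5} = \frac{24}{5}$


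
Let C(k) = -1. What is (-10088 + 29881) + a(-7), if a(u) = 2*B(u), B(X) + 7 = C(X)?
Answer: 19777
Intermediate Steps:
B(X) = -8 (B(X) = -7 - 1 = -8)
a(u) = -16 (a(u) = 2*(-8) = -16)
(-10088 + 29881) + a(-7) = (-10088 + 29881) - 16 = 19793 - 16 = 19777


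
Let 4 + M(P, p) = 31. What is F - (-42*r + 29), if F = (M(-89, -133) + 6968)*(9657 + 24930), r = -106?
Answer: 241931584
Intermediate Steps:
M(P, p) = 27 (M(P, p) = -4 + 31 = 27)
F = 241936065 (F = (27 + 6968)*(9657 + 24930) = 6995*34587 = 241936065)
F - (-42*r + 29) = 241936065 - (-42*(-106) + 29) = 241936065 - (4452 + 29) = 241936065 - 1*4481 = 241936065 - 4481 = 241931584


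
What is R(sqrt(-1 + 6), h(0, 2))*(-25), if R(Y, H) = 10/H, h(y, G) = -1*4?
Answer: 125/2 ≈ 62.500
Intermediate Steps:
h(y, G) = -4
R(sqrt(-1 + 6), h(0, 2))*(-25) = (10/(-4))*(-25) = (10*(-1/4))*(-25) = -5/2*(-25) = 125/2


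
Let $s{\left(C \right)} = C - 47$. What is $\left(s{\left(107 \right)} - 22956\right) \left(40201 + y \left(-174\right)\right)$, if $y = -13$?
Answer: $-972232848$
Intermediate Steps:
$s{\left(C \right)} = -47 + C$
$\left(s{\left(107 \right)} - 22956\right) \left(40201 + y \left(-174\right)\right) = \left(\left(-47 + 107\right) - 22956\right) \left(40201 - -2262\right) = \left(60 - 22956\right) \left(40201 + 2262\right) = \left(-22896\right) 42463 = -972232848$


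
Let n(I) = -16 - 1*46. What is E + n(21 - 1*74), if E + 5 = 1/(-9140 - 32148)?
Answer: -2766297/41288 ≈ -67.000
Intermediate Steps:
E = -206441/41288 (E = -5 + 1/(-9140 - 32148) = -5 + 1/(-41288) = -5 - 1/41288 = -206441/41288 ≈ -5.0000)
n(I) = -62 (n(I) = -16 - 46 = -62)
E + n(21 - 1*74) = -206441/41288 - 62 = -2766297/41288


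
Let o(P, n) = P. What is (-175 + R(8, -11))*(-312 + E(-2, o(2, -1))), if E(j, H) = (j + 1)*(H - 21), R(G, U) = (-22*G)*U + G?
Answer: -518317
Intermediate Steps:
R(G, U) = G - 22*G*U (R(G, U) = -22*G*U + G = G - 22*G*U)
E(j, H) = (1 + j)*(-21 + H)
(-175 + R(8, -11))*(-312 + E(-2, o(2, -1))) = (-175 + 8*(1 - 22*(-11)))*(-312 + (-21 + 2 - 21*(-2) + 2*(-2))) = (-175 + 8*(1 + 242))*(-312 + (-21 + 2 + 42 - 4)) = (-175 + 8*243)*(-312 + 19) = (-175 + 1944)*(-293) = 1769*(-293) = -518317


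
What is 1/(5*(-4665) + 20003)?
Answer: -1/3322 ≈ -0.00030102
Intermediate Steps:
1/(5*(-4665) + 20003) = 1/(-23325 + 20003) = 1/(-3322) = -1/3322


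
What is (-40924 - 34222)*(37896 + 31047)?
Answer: -5180790678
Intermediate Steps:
(-40924 - 34222)*(37896 + 31047) = -75146*68943 = -5180790678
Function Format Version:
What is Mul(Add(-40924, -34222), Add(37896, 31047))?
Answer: -5180790678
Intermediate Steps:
Mul(Add(-40924, -34222), Add(37896, 31047)) = Mul(-75146, 68943) = -5180790678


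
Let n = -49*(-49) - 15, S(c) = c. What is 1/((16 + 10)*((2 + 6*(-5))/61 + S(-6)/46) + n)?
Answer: 1403/3326056 ≈ 0.00042182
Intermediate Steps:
n = 2386 (n = 2401 - 15 = 2386)
1/((16 + 10)*((2 + 6*(-5))/61 + S(-6)/46) + n) = 1/((16 + 10)*((2 + 6*(-5))/61 - 6/46) + 2386) = 1/(26*((2 - 30)*(1/61) - 6*1/46) + 2386) = 1/(26*(-28*1/61 - 3/23) + 2386) = 1/(26*(-28/61 - 3/23) + 2386) = 1/(26*(-827/1403) + 2386) = 1/(-21502/1403 + 2386) = 1/(3326056/1403) = 1403/3326056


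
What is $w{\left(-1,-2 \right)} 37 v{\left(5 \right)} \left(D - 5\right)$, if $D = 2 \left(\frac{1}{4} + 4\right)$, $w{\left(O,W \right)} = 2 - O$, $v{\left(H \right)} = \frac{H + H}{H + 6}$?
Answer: $\frac{3885}{11} \approx 353.18$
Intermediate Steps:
$v{\left(H \right)} = \frac{2 H}{6 + H}$
$D = \frac{17}{2}$ ($D = 2 \left(\frac{1}{4} + 4\right) = 2 \cdot \frac{17}{4} = \frac{17}{2} \approx 8.5$)
$w{\left(-1,-2 \right)} 37 v{\left(5 \right)} \left(D - 5\right) = \left(2 - -1\right) 37 \cdot 2 \cdot 5 \frac{1}{6 + 5} \left(\frac{17}{2} - 5\right) = \left(2 + 1\right) 37 \cdot 2 \cdot 5 \cdot \frac{1}{11} \cdot \frac{7}{2} = 3 \cdot 37 \cdot 2 \cdot 5 \cdot \frac{1}{11} \cdot \frac{7}{2} = 111 \cdot \frac{10}{11} \cdot \frac{7}{2} = 111 \cdot \frac{35}{11} = \frac{3885}{11}$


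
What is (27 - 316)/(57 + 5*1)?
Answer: -289/62 ≈ -4.6613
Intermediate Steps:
(27 - 316)/(57 + 5*1) = -289/(57 + 5) = -289/62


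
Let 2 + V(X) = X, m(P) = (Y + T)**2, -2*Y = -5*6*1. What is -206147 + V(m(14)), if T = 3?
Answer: -205825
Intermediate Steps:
Y = 15 (Y = -(-5*6)/2 = -(-15) = -1/2*(-30) = 15)
m(P) = 324 (m(P) = (15 + 3)**2 = 18**2 = 324)
V(X) = -2 + X
-206147 + V(m(14)) = -206147 + (-2 + 324) = -206147 + 322 = -205825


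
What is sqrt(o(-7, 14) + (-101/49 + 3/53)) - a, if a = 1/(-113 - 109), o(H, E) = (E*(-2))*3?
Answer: 1/222 + I*sqrt(11837762)/371 ≈ 0.0045045 + 9.2739*I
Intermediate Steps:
o(H, E) = -6*E (o(H, E) = -2*E*3 = -6*E)
a = -1/222 (a = 1/(-222) = -1/222 ≈ -0.0045045)
sqrt(o(-7, 14) + (-101/49 + 3/53)) - a = sqrt(-6*14 + (-101/49 + 3/53)) - 1*(-1/222) = sqrt(-84 + (-101*1/49 + 3*(1/53))) + 1/222 = sqrt(-84 + (-101/49 + 3/53)) + 1/222 = sqrt(-84 - 5206/2597) + 1/222 = sqrt(-223354/2597) + 1/222 = I*sqrt(11837762)/371 + 1/222 = 1/222 + I*sqrt(11837762)/371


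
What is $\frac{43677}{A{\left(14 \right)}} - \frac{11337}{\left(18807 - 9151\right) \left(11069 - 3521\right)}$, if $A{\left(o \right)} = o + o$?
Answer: $\frac{265277648995}{170061472} \approx 1559.9$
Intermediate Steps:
$A{\left(o \right)} = 2 o$
$\frac{43677}{A{\left(14 \right)}} - \frac{11337}{\left(18807 - 9151\right) \left(11069 - 3521\right)} = \frac{43677}{2 \cdot 14} - \frac{11337}{\left(18807 - 9151\right) \left(11069 - 3521\right)} = \frac{43677}{28} - \frac{11337}{9656 \cdot 7548} = 43677 \cdot \frac{1}{28} - \frac{11337}{72883488} = \frac{43677}{28} - \frac{3779}{24294496} = \frac{265277648995}{170061472}$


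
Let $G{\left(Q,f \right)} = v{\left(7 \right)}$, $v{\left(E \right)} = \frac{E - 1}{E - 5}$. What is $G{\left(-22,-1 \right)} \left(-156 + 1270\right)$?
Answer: $3342$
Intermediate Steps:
$v{\left(E \right)} = \frac{-1 + E}{-5 + E}$
$G{\left(Q,f \right)} = 3$ ($G{\left(Q,f \right)} = \frac{-1 + 7}{-5 + 7} = \frac{1}{2} \cdot 6 = 3$)
$G{\left(-22,-1 \right)} \left(-156 + 1270\right) = 3 \left(-156 + 1270\right) = 3 \cdot 1114 = 3342$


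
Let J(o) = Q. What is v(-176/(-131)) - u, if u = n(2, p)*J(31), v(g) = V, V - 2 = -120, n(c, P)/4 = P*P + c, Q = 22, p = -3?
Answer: -1086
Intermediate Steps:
J(o) = 22
n(c, P) = 4*c + 4*P² (n(c, P) = 4*(P*P + c) = 4*(P² + c) = 4*(c + P²) = 4*c + 4*P²)
V = -118 (V = 2 - 120 = -118)
v(g) = -118
u = 968 (u = (4*2 + 4*(-3)²)*22 = (8 + 4*9)*22 = (8 + 36)*22 = 44*22 = 968)
v(-176/(-131)) - u = -118 - 1*968 = -118 - 968 = -1086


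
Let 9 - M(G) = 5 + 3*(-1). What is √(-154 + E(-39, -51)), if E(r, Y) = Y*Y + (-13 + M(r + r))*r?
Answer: √2681 ≈ 51.778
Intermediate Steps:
M(G) = 7 (M(G) = 9 - (5 + 3*(-1)) = 9 - (5 - 3) = 9 - 1*2 = 9 - 2 = 7)
E(r, Y) = Y² - 6*r (E(r, Y) = Y*Y + (-13 + 7)*r = Y² - 6*r)
√(-154 + E(-39, -51)) = √(-154 + ((-51)² - 6*(-39))) = √(-154 + (2601 + 234)) = √(-154 + 2835) = √2681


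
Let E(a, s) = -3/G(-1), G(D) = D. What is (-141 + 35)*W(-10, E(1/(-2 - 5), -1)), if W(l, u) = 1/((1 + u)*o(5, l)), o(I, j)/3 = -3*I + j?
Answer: 53/150 ≈ 0.35333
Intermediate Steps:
o(I, j) = -9*I + 3*j (o(I, j) = 3*(-3*I + j) = 3*(j - 3*I) = -9*I + 3*j)
E(a, s) = 3 (E(a, s) = -3/(-1) = -3*(-1) = 3)
W(l, u) = 1/((1 + u)*(-45 + 3*l)) (W(l, u) = 1/((1 + u)*(-9*5 + 3*l)) = 1/((1 + u)*(-45 + 3*l)))
(-141 + 35)*W(-10, E(1/(-2 - 5), -1)) = (-141 + 35)*(1/(3*(1 + 3)*(-15 - 10))) = -106/(3*4*(-25)) = -106*(-1)/(3*4*25) = -106*(-1/300) = 53/150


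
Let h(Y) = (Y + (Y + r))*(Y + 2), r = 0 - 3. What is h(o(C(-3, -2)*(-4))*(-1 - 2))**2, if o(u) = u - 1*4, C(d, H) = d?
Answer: 1258884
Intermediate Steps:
r = -3
o(u) = -4 + u (o(u) = u - 4 = -4 + u)
h(Y) = (-3 + 2*Y)*(2 + Y) (h(Y) = (Y + (Y - 3))*(Y + 2) = (Y + (-3 + Y))*(2 + Y) = (-3 + 2*Y)*(2 + Y))
h(o(C(-3, -2)*(-4))*(-1 - 2))**2 = (-6 + (-4 - 3*(-4))*(-1 - 2) + 2*((-4 - 3*(-4))*(-1 - 2))**2)**2 = (-6 + (-4 + 12)*(-3) + 2*((-4 + 12)*(-3))**2)**2 = (-6 + 8*(-3) + 2*(8*(-3))**2)**2 = (-6 - 24 + 2*(-24)**2)**2 = (-6 - 24 + 2*576)**2 = (-6 - 24 + 1152)**2 = 1122**2 = 1258884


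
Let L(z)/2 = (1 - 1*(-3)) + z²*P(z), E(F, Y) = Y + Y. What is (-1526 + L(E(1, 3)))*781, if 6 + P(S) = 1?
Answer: -1466718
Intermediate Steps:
P(S) = -5 (P(S) = -6 + 1 = -5)
E(F, Y) = 2*Y
L(z) = 8 - 10*z² (L(z) = 2*((1 - 1*(-3)) + z²*(-5)) = 2*((1 + 3) - 5*z²) = 2*(4 - 5*z²) = 8 - 10*z²)
(-1526 + L(E(1, 3)))*781 = (-1526 + (8 - 10*(2*3)²))*781 = (-1526 + (8 - 10*6²))*781 = (-1526 + (8 - 10*36))*781 = (-1526 + (8 - 360))*781 = (-1526 - 352)*781 = -1878*781 = -1466718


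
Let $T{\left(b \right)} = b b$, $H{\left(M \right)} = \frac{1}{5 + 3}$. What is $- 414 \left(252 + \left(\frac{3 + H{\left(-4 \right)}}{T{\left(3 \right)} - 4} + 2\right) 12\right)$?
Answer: $-117369$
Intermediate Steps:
$H{\left(M \right)} = \frac{1}{8}$
$T{\left(b \right)} = b^{2}$
$- 414 \left(252 + \left(\frac{3 + H{\left(-4 \right)}}{T{\left(3 \right)} - 4} + 2\right) 12\right) = - 414 \left(252 + \left(\frac{3 + \frac{1}{8}}{3^{2} - 4} + 2\right) 12\right) = - 414 \left(252 + \left(\frac{25}{8 \left(9 - 4\right)} + 2\right) 12\right) = - 414 \left(252 + \left(\frac{25}{8 \cdot 5} + 2\right) 12\right) = - 414 \left(252 + \left(\frac{25}{8} \cdot \frac{1}{5} + 2\right) 12\right) = - 414 \left(252 + \left(\frac{5}{8} + 2\right) 12\right) = - 414 \left(252 + \frac{21}{8} \cdot 12\right) = - 414 \left(252 + \frac{63}{2}\right) = \left(-414\right) \frac{567}{2} = -117369$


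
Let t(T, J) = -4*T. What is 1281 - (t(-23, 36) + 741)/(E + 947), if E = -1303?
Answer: 456869/356 ≈ 1283.3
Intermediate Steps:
1281 - (t(-23, 36) + 741)/(E + 947) = 1281 - (-4*(-23) + 741)/(-1303 + 947) = 1281 - (92 + 741)/(-356) = 1281 - 833*(-1)/356 = 1281 - 1*(-833/356) = 1281 + 833/356 = 456869/356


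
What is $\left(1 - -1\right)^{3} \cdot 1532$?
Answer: $12256$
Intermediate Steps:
$\left(1 - -1\right)^{3} \cdot 1532 = \left(1 + 1\right)^{3} \cdot 1532 = 2^{3} \cdot 1532 = 8 \cdot 1532 = 12256$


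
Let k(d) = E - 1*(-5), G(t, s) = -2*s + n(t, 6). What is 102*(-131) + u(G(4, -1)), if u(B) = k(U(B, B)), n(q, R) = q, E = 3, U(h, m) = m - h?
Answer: -13354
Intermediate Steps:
G(t, s) = t - 2*s (G(t, s) = -2*s + t = t - 2*s)
k(d) = 8 (k(d) = 3 - 1*(-5) = 3 + 5 = 8)
u(B) = 8
102*(-131) + u(G(4, -1)) = 102*(-131) + 8 = -13362 + 8 = -13354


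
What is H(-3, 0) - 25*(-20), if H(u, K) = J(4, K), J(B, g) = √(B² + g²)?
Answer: 504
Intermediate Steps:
H(u, K) = √(16 + K²) (H(u, K) = √(4² + K²) = √(16 + K²))
H(-3, 0) - 25*(-20) = √(16 + 0²) - 25*(-20) = √(16 + 0) + 500 = √16 + 500 = 4 + 500 = 504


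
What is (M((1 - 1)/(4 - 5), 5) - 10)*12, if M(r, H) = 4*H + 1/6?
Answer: 122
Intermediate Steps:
M(r, H) = ⅙ + 4*H (M(r, H) = 4*H + ⅙ = ⅙ + 4*H)
(M((1 - 1)/(4 - 5), 5) - 10)*12 = ((⅙ + 4*5) - 10)*12 = ((⅙ + 20) - 10)*12 = (121/6 - 10)*12 = (61/6)*12 = 122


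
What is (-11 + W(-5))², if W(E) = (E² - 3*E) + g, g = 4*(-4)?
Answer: 169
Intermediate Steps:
g = -16
W(E) = -16 + E² - 3*E (W(E) = (E² - 3*E) - 16 = -16 + E² - 3*E)
(-11 + W(-5))² = (-11 + (-16 + (-5)² - 3*(-5)))² = (-11 + (-16 + 25 + 15))² = (-11 + 24)² = 13² = 169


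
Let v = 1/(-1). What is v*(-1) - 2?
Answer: -1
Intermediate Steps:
v = -1
v*(-1) - 2 = -1*(-1) - 2 = 1 - 2 = -1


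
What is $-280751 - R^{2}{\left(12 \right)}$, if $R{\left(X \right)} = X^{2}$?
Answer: $-301487$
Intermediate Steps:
$-280751 - R^{2}{\left(12 \right)} = -280751 - \left(12^{2}\right)^{2} = -280751 - 144^{2} = -280751 - 20736 = -301487$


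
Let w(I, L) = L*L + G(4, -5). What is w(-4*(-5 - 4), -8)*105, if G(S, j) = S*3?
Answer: 7980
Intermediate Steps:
G(S, j) = 3*S
w(I, L) = 12 + L² (w(I, L) = L*L + 3*4 = L² + 12 = 12 + L²)
w(-4*(-5 - 4), -8)*105 = (12 + (-8)²)*105 = (12 + 64)*105 = 76*105 = 7980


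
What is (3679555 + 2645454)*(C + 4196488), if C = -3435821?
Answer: 4811225621003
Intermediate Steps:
(3679555 + 2645454)*(C + 4196488) = (3679555 + 2645454)*(-3435821 + 4196488) = 6325009*760667 = 4811225621003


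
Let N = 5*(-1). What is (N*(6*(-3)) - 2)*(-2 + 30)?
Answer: 2464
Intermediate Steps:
N = -5
(N*(6*(-3)) - 2)*(-2 + 30) = (-30*(-3) - 2)*(-2 + 30) = (-5*(-18) - 2)*28 = (90 - 2)*28 = 88*28 = 2464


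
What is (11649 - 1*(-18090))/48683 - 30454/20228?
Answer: -440515795/492379862 ≈ -0.89467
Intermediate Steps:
(11649 - 1*(-18090))/48683 - 30454/20228 = (11649 + 18090)*(1/48683) - 30454*1/20228 = 29739*(1/48683) - 15227/10114 = 29739/48683 - 15227/10114 = -440515795/492379862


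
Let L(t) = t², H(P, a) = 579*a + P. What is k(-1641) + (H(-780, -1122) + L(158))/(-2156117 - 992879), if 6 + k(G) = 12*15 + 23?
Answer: 310488833/1574498 ≈ 197.20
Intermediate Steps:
k(G) = 197 (k(G) = -6 + (12*15 + 23) = -6 + (180 + 23) = -6 + 203 = 197)
H(P, a) = P + 579*a
k(-1641) + (H(-780, -1122) + L(158))/(-2156117 - 992879) = 197 + ((-780 + 579*(-1122)) + 158²)/(-2156117 - 992879) = 197 + ((-780 - 649638) + 24964)/(-3148996) = 197 + (-650418 + 24964)*(-1/3148996) = 197 - 625454*(-1/3148996) = 197 + 312727/1574498 = 310488833/1574498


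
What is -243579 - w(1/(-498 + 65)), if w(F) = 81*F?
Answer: -105469626/433 ≈ -2.4358e+5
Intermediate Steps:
-243579 - w(1/(-498 + 65)) = -243579 - 81/(-498 + 65) = -243579 - 81/(-433) = -243579 - 81*(-1)/433 = -243579 - 1*(-81/433) = -243579 + 81/433 = -105469626/433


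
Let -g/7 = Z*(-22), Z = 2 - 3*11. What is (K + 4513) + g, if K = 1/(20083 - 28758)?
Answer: -2264176/8675 ≈ -261.00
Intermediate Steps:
Z = -31 (Z = 2 - 33 = -31)
K = -1/8675 (K = 1/(-8675) = -1/8675 ≈ -0.00011527)
g = -4774 (g = -(-217)*(-22) = -7*682 = -4774)
(K + 4513) + g = (-1/8675 + 4513) - 4774 = 39150274/8675 - 4774 = -2264176/8675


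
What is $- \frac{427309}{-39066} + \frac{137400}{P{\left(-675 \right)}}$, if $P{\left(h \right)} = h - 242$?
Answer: $- \frac{4975826047}{35823522} \approx -138.9$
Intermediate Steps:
$P{\left(h \right)} = -242 + h$
$- \frac{427309}{-39066} + \frac{137400}{P{\left(-675 \right)}} = - \frac{427309}{-39066} + \frac{137400}{-242 - 675} = \left(-427309\right) \left(- \frac{1}{39066}\right) + \frac{137400}{-917} = \frac{427309}{39066} + 137400 \left(- \frac{1}{917}\right) = \frac{427309}{39066} - \frac{137400}{917} = - \frac{4975826047}{35823522}$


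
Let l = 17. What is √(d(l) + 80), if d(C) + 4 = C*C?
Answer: √365 ≈ 19.105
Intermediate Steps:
d(C) = -4 + C² (d(C) = -4 + C*C = -4 + C²)
√(d(l) + 80) = √((-4 + 17²) + 80) = √((-4 + 289) + 80) = √(285 + 80) = √365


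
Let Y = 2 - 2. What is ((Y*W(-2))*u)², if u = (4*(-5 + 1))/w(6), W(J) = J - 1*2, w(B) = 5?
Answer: 0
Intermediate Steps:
W(J) = -2 + J (W(J) = J - 2 = -2 + J)
Y = 0
u = -16/5 (u = (4*(-5 + 1))/5 = (4*(-4))*(⅕) = -16*⅕ = -16/5 ≈ -3.2000)
((Y*W(-2))*u)² = ((0*(-2 - 2))*(-16/5))² = ((0*(-4))*(-16/5))² = (0*(-16/5))² = 0² = 0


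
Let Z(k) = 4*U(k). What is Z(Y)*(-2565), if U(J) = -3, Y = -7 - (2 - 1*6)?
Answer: 30780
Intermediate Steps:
Y = -3 (Y = -7 - (2 - 6) = -7 - 1*(-4) = -7 + 4 = -3)
Z(k) = -12 (Z(k) = 4*(-3) = -12)
Z(Y)*(-2565) = -12*(-2565) = 30780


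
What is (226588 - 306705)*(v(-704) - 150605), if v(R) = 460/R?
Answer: 2123628871615/176 ≈ 1.2066e+10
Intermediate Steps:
(226588 - 306705)*(v(-704) - 150605) = (226588 - 306705)*(460/(-704) - 150605) = -80117*(460*(-1/704) - 150605) = -80117*(-115/176 - 150605) = -80117*(-26506595/176) = 2123628871615/176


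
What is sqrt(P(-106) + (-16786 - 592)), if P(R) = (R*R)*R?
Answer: 3*I*sqrt(134266) ≈ 1099.3*I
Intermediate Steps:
P(R) = R**3 (P(R) = R**2*R = R**3)
sqrt(P(-106) + (-16786 - 592)) = sqrt((-106)**3 + (-16786 - 592)) = sqrt(-1191016 - 17378) = sqrt(-1208394) = 3*I*sqrt(134266)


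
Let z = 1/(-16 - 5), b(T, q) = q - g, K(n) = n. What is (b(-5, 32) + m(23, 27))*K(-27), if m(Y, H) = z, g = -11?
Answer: -8118/7 ≈ -1159.7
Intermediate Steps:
b(T, q) = 11 + q (b(T, q) = q - 1*(-11) = q + 11 = 11 + q)
z = -1/21 (z = 1/(-21) = -1/21 ≈ -0.047619)
m(Y, H) = -1/21
(b(-5, 32) + m(23, 27))*K(-27) = ((11 + 32) - 1/21)*(-27) = (43 - 1/21)*(-27) = (902/21)*(-27) = -8118/7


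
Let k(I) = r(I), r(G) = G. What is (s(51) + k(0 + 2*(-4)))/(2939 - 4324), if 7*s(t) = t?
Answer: 1/1939 ≈ 0.00051573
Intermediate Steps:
s(t) = t/7
k(I) = I
(s(51) + k(0 + 2*(-4)))/(2939 - 4324) = ((⅐)*51 + (0 + 2*(-4)))/(2939 - 4324) = (51/7 + (0 - 8))/(-1385) = (51/7 - 8)*(-1/1385) = -5/7*(-1/1385) = 1/1939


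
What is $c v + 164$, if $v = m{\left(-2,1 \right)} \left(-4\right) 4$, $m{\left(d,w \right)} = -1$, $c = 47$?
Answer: $916$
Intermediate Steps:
$v = 16$ ($v = \left(-1\right) \left(-4\right) 4 = 4 \cdot 4 = 16$)
$c v + 164 = 47 \cdot 16 + 164 = 752 + 164 = 916$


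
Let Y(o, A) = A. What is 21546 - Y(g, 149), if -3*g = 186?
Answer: 21397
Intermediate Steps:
g = -62 (g = -1/3*186 = -62)
21546 - Y(g, 149) = 21546 - 1*149 = 21546 - 149 = 21397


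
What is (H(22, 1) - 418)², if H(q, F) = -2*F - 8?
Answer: 183184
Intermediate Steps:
H(q, F) = -8 - 2*F
(H(22, 1) - 418)² = ((-8 - 2*1) - 418)² = ((-8 - 2) - 418)² = (-10 - 418)² = (-428)² = 183184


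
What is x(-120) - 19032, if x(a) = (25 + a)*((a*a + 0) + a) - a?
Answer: -1375512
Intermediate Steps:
x(a) = -a + (25 + a)*(a + a²) (x(a) = (25 + a)*((a² + 0) + a) - a = (25 + a)*(a² + a) - a = (25 + a)*(a + a²) - a = -a + (25 + a)*(a + a²))
x(-120) - 19032 = -120*(24 + (-120)² + 26*(-120)) - 19032 = -120*(24 + 14400 - 3120) - 19032 = -120*11304 - 19032 = -1356480 - 19032 = -1375512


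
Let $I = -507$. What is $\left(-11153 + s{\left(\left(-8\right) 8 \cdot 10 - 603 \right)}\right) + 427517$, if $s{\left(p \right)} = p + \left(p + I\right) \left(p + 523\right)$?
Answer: $1675121$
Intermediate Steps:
$s{\left(p \right)} = p + \left(-507 + p\right) \left(523 + p\right)$ ($s{\left(p \right)} = p + \left(p - 507\right) \left(p + 523\right) = p + \left(-507 + p\right) \left(523 + p\right)$)
$\left(-11153 + s{\left(\left(-8\right) 8 \cdot 10 - 603 \right)}\right) + 427517 = \left(-11153 + \left(-265161 + \left(\left(-8\right) 8 \cdot 10 - 603\right)^{2} + 17 \left(\left(-8\right) 8 \cdot 10 - 603\right)\right)\right) + 427517 = \left(-11153 + \left(-265161 + \left(\left(-64\right) 10 - 603\right)^{2} + 17 \left(\left(-64\right) 10 - 603\right)\right)\right) + 427517 = \left(-11153 + \left(-265161 + \left(-640 - 603\right)^{2} + 17 \left(-640 - 603\right)\right)\right) + 427517 = \left(-11153 + \left(-265161 + \left(-1243\right)^{2} + 17 \left(-1243\right)\right)\right) + 427517 = \left(-11153 - -1258757\right) + 427517 = \left(-11153 + 1258757\right) + 427517 = 1247604 + 427517 = 1675121$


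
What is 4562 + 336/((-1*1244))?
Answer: 1418698/311 ≈ 4561.7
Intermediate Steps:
4562 + 336/((-1*1244)) = 4562 + 336/(-1244) = 4562 + 336*(-1/1244) = 4562 - 84/311 = 1418698/311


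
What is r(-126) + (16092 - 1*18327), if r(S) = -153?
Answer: -2388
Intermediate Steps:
r(-126) + (16092 - 1*18327) = -153 + (16092 - 1*18327) = -153 + (16092 - 18327) = -153 - 2235 = -2388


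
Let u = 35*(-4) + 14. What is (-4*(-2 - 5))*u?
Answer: -3528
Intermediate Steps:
u = -126 (u = -140 + 14 = -126)
(-4*(-2 - 5))*u = -4*(-2 - 5)*(-126) = -4*(-7)*(-126) = 28*(-126) = -3528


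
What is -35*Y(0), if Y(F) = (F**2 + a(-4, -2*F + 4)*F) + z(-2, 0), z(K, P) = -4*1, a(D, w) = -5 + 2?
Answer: 140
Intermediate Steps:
a(D, w) = -3
z(K, P) = -4
Y(F) = -4 + F**2 - 3*F (Y(F) = (F**2 - 3*F) - 4 = -4 + F**2 - 3*F)
-35*Y(0) = -35*(-4 + 0**2 - 3*0) = -35*(-4 + 0 + 0) = -35*(-4) = 140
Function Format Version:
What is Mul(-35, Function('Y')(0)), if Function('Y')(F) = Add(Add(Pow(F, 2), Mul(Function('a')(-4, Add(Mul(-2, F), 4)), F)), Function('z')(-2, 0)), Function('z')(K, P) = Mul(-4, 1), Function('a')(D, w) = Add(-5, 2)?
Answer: 140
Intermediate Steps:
Function('a')(D, w) = -3
Function('z')(K, P) = -4
Function('Y')(F) = Add(-4, Pow(F, 2), Mul(-3, F)) (Function('Y')(F) = Add(Add(Pow(F, 2), Mul(-3, F)), -4) = Add(-4, Pow(F, 2), Mul(-3, F)))
Mul(-35, Function('Y')(0)) = Mul(-35, Add(-4, Pow(0, 2), Mul(-3, 0))) = Mul(-35, Add(-4, 0, 0)) = Mul(-35, -4) = 140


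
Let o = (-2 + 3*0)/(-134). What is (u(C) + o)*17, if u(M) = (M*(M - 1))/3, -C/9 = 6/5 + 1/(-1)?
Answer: 48263/1675 ≈ 28.814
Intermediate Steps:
C = -9/5 (C = -9*(6/5 + 1/(-1)) = -9*(6*(⅕) + 1*(-1)) = -9*(6/5 - 1) = -9*⅕ = -9/5 ≈ -1.8000)
u(M) = M*(-1 + M)/3 (u(M) = (M*(-1 + M))*(⅓) = M*(-1 + M)/3)
o = 1/67 (o = (-2 + 0)*(-1/134) = -2*(-1/134) = 1/67 ≈ 0.014925)
(u(C) + o)*17 = ((⅓)*(-9/5)*(-1 - 9/5) + 1/67)*17 = ((⅓)*(-9/5)*(-14/5) + 1/67)*17 = (42/25 + 1/67)*17 = (2839/1675)*17 = 48263/1675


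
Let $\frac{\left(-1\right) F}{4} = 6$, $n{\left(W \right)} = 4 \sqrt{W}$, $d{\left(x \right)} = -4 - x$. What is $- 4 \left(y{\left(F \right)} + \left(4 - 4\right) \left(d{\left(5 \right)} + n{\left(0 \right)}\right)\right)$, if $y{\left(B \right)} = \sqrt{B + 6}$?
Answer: $- 12 i \sqrt{2} \approx - 16.971 i$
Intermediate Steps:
$F = -24$ ($F = \left(-4\right) 6 = -24$)
$y{\left(B \right)} = \sqrt{6 + B}$
$- 4 \left(y{\left(F \right)} + \left(4 - 4\right) \left(d{\left(5 \right)} + n{\left(0 \right)}\right)\right) = - 4 \left(\sqrt{6 - 24} + \left(4 - 4\right) \left(\left(-4 - 5\right) + 4 \sqrt{0}\right)\right) = - 4 \left(\sqrt{-18} + 0 \left(\left(-4 - 5\right) + 4 \cdot 0\right)\right) = - 4 \left(3 i \sqrt{2} + 0 \left(-9 + 0\right)\right) = - 4 \left(3 i \sqrt{2} + 0 \left(-9\right)\right) = - 4 \left(3 i \sqrt{2} + 0\right) = - 4 \cdot 3 i \sqrt{2} = - 12 i \sqrt{2}$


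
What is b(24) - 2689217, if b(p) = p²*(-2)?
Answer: -2690369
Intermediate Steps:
b(p) = -2*p²
b(24) - 2689217 = -2*24² - 2689217 = -2*576 - 2689217 = -1152 - 2689217 = -2690369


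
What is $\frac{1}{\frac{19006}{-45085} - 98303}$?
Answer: $- \frac{45085}{4432009761} \approx -1.0173 \cdot 10^{-5}$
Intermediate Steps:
$\frac{1}{\frac{19006}{-45085} - 98303} = \frac{1}{19006 \left(- \frac{1}{45085}\right) - 98303} = \frac{1}{- \frac{19006}{45085} - 98303} = \frac{1}{- \frac{4432009761}{45085}} = - \frac{45085}{4432009761}$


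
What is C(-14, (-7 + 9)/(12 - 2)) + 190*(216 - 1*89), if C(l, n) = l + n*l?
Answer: 120566/5 ≈ 24113.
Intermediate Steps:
C(l, n) = l + l*n
C(-14, (-7 + 9)/(12 - 2)) + 190*(216 - 1*89) = -14*(1 + (-7 + 9)/(12 - 2)) + 190*(216 - 1*89) = -14*(1 + 2/10) + 190*(216 - 89) = -14*(1 + 2*(1/10)) + 190*127 = -14*(1 + 1/5) + 24130 = -14*6/5 + 24130 = -84/5 + 24130 = 120566/5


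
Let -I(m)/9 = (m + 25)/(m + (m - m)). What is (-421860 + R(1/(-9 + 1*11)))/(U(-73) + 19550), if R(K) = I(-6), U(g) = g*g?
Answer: -281221/16586 ≈ -16.955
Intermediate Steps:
U(g) = g²
I(m) = -9*(25 + m)/m (I(m) = -9*(m + 25)/(m + (m - m)) = -9*(25 + m)/(m + 0) = -9*(25 + m)/m)
R(K) = 57/2 (R(K) = -9 - 225/(-6) = -9 - 225*(-⅙) = -9 + 75/2 = 57/2)
(-421860 + R(1/(-9 + 1*11)))/(U(-73) + 19550) = (-421860 + 57/2)/((-73)² + 19550) = -843663/(2*(5329 + 19550)) = -843663/2/24879 = -843663/2*1/24879 = -281221/16586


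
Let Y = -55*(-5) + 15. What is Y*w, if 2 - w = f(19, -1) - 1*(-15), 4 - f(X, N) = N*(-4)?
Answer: -3770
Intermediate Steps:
f(X, N) = 4 + 4*N (f(X, N) = 4 - N*(-4) = 4 - (-4)*N = 4 + 4*N)
Y = 290 (Y = 275 + 15 = 290)
w = -13 (w = 2 - ((4 + 4*(-1)) - 1*(-15)) = 2 - ((4 - 4) + 15) = 2 - (0 + 15) = 2 - 1*15 = 2 - 15 = -13)
Y*w = 290*(-13) = -3770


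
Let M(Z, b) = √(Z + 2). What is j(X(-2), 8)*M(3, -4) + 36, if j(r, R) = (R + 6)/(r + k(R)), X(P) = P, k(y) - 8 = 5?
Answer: 36 + 14*√5/11 ≈ 38.846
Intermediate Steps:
k(y) = 13 (k(y) = 8 + 5 = 13)
M(Z, b) = √(2 + Z)
j(r, R) = (6 + R)/(13 + r) (j(r, R) = (R + 6)/(r + 13) = (6 + R)/(13 + r))
j(X(-2), 8)*M(3, -4) + 36 = ((6 + 8)/(13 - 2))*√(2 + 3) + 36 = (14/11)*√5 + 36 = ((1/11)*14)*√5 + 36 = 14*√5/11 + 36 = 36 + 14*√5/11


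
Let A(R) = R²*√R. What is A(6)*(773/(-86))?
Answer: -13914*√6/43 ≈ -792.61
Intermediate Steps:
A(R) = R^(5/2)
A(6)*(773/(-86)) = 6^(5/2)*(773/(-86)) = (36*√6)*(773*(-1/86)) = (36*√6)*(-773/86) = -13914*√6/43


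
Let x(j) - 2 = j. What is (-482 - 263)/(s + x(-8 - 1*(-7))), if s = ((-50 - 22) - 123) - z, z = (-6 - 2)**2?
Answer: 745/258 ≈ 2.8876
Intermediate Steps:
x(j) = 2 + j
z = 64 (z = (-8)**2 = 64)
s = -259 (s = ((-50 - 22) - 123) - 1*64 = (-72 - 123) - 64 = -195 - 64 = -259)
(-482 - 263)/(s + x(-8 - 1*(-7))) = (-482 - 263)/(-259 + (2 + (-8 - 1*(-7)))) = -745/(-259 + (2 + (-8 + 7))) = -745/(-259 + (2 - 1)) = -745/(-259 + 1) = -745/(-258) = -745*(-1/258) = 745/258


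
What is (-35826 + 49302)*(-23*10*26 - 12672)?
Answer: -251354352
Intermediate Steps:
(-35826 + 49302)*(-23*10*26 - 12672) = 13476*(-230*26 - 12672) = 13476*(-5980 - 12672) = 13476*(-18652) = -251354352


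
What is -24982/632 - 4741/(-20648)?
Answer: -64104003/1631192 ≈ -39.299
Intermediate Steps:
-24982/632 - 4741/(-20648) = -24982*1/632 - 4741*(-1/20648) = -12491/316 + 4741/20648 = -64104003/1631192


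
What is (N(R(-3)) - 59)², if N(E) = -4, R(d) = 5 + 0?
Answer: 3969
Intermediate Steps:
R(d) = 5
(N(R(-3)) - 59)² = (-4 - 59)² = (-63)² = 3969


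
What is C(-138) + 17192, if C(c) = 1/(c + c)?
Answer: 4744991/276 ≈ 17192.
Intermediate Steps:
C(c) = 1/(2*c)
C(-138) + 17192 = (½)/(-138) + 17192 = (½)*(-1/138) + 17192 = -1/276 + 17192 = 4744991/276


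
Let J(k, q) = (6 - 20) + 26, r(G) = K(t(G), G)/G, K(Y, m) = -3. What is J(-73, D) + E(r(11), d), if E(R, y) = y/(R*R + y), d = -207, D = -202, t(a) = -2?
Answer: 36167/2782 ≈ 13.000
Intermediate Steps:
r(G) = -3/G
E(R, y) = y/(y + R²) (E(R, y) = y/(R² + y) = y/(y + R²))
J(k, q) = 12 (J(k, q) = -14 + 26 = 12)
J(-73, D) + E(r(11), d) = 12 - 207/(-207 + (-3/11)²) = 12 - 207/(-207 + 9/121) = 12 - 207/(-25038/121) = 12 - 207*(-121/25038) = 12 + 2783/2782 = 36167/2782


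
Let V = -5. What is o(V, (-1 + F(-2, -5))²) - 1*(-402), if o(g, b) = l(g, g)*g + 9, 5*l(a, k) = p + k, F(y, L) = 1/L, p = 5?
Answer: 411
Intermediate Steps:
l(a, k) = 1 + k/5 (l(a, k) = (5 + k)/5 = 1 + k/5)
o(g, b) = 9 + g*(1 + g/5) (o(g, b) = (1 + g/5)*g + 9 = g*(1 + g/5) + 9 = 9 + g*(1 + g/5))
o(V, (-1 + F(-2, -5))²) - 1*(-402) = (9 + (⅕)*(-5)*(5 - 5)) - 1*(-402) = (9 + (⅕)*(-5)*0) + 402 = (9 + 0) + 402 = 9 + 402 = 411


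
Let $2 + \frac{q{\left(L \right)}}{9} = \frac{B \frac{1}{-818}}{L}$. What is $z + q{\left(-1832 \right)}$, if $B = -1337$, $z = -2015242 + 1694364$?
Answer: $- \frac{480887056129}{1498576} \approx -3.209 \cdot 10^{5}$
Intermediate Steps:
$z = -320878$
$q{\left(L \right)} = -18 + \frac{12033}{818 L}$ ($q{\left(L \right)} = -18 + 9 \frac{\left(-1337\right) \frac{1}{-818}}{L} = -18 + 9 \frac{\left(-1337\right) \left(- \frac{1}{818}\right)}{L} = -18 + 9 \frac{1337}{818 L} = -18 + \frac{12033}{818 L}$)
$z + q{\left(-1832 \right)} = -320878 - \left(18 - \frac{12033}{818 \left(-1832\right)}\right) = -320878 + \left(-18 + \frac{12033}{818} \left(- \frac{1}{1832}\right)\right) = -320878 - \frac{26986401}{1498576} = - \frac{480887056129}{1498576}$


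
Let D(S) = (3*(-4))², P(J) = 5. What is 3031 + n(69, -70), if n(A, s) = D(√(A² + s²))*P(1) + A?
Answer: 3820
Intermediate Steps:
D(S) = 144 (D(S) = (-12)² = 144)
n(A, s) = 720 + A (n(A, s) = 144*5 + A = 720 + A)
3031 + n(69, -70) = 3031 + (720 + 69) = 3031 + 789 = 3820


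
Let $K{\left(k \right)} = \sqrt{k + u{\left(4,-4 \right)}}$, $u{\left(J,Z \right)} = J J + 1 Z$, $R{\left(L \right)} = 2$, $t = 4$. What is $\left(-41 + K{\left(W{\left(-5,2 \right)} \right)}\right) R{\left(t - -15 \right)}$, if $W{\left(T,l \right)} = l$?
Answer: $-82 + 2 \sqrt{14} \approx -74.517$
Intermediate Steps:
$u{\left(J,Z \right)} = Z + J^{2}$ ($u{\left(J,Z \right)} = J^{2} + Z = Z + J^{2}$)
$K{\left(k \right)} = \sqrt{12 + k}$ ($K{\left(k \right)} = \sqrt{k - \left(4 - 4^{2}\right)} = \sqrt{k + \left(-4 + 16\right)} = \sqrt{k + 12} = \sqrt{12 + k}$)
$\left(-41 + K{\left(W{\left(-5,2 \right)} \right)}\right) R{\left(t - -15 \right)} = \left(-41 + \sqrt{12 + 2}\right) 2 = \left(-41 + \sqrt{14}\right) 2 = -82 + 2 \sqrt{14}$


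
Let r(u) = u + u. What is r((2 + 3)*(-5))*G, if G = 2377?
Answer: -118850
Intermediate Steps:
r(u) = 2*u
r((2 + 3)*(-5))*G = (2*((2 + 3)*(-5)))*2377 = (2*(5*(-5)))*2377 = (2*(-25))*2377 = -50*2377 = -118850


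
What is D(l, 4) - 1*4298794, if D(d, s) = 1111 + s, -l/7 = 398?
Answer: -4297679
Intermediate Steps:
l = -2786 (l = -7*398 = -2786)
D(l, 4) - 1*4298794 = (1111 + 4) - 1*4298794 = 1115 - 4298794 = -4297679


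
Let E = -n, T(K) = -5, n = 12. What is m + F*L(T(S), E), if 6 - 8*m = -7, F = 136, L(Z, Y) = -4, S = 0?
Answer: -4339/8 ≈ -542.38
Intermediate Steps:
E = -12 (E = -1*12 = -12)
m = 13/8 (m = ¾ - ⅛*(-7) = ¾ + 7/8 = 13/8 ≈ 1.6250)
m + F*L(T(S), E) = 13/8 + 136*(-4) = 13/8 - 544 = -4339/8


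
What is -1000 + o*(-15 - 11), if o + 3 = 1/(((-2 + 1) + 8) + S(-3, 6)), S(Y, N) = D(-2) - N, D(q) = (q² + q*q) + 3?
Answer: -5545/6 ≈ -924.17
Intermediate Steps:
D(q) = 3 + 2*q² (D(q) = (q² + q²) + 3 = 2*q² + 3 = 3 + 2*q²)
S(Y, N) = 11 - N (S(Y, N) = (3 + 2*(-2)²) - N = (3 + 2*4) - N = (3 + 8) - N = 11 - N)
o = -35/12 (o = -3 + 1/(((-2 + 1) + 8) + (11 - 1*6)) = -3 + 1/((-1 + 8) + (11 - 6)) = -3 + 1/(7 + 5) = -3 + 1/12 = -35/12 ≈ -2.9167)
-1000 + o*(-15 - 11) = -1000 - 35*(-15 - 11)/12 = -1000 - 35/12*(-26) = -1000 + 455/6 = -5545/6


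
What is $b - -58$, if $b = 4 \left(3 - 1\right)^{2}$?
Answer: $74$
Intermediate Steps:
$b = 16$ ($b = 4 \cdot 2^{2} = 4 \cdot 4 = 16$)
$b - -58 = 16 - -58 = 16 + 58 = 74$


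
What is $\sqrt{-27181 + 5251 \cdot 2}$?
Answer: $i \sqrt{16679} \approx 129.15 i$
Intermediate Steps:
$\sqrt{-27181 + 5251 \cdot 2} = \sqrt{-27181 + 10502} = \sqrt{-16679} = i \sqrt{16679}$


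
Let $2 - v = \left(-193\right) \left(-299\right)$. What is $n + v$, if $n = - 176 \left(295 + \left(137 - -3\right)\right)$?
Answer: $-134265$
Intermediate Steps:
$v = -57705$ ($v = 2 - \left(-193\right) \left(-299\right) = 2 - 57707 = -57705$)
$n = -76560$ ($n = - 176 \left(295 + \left(137 + 3\right)\right) = - 176 \left(295 + 140\right) = \left(-176\right) 435 = -76560$)
$n + v = -76560 - 57705 = -134265$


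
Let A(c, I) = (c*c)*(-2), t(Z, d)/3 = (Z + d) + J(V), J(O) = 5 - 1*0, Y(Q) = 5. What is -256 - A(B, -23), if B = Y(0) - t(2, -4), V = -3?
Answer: -224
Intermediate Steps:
J(O) = 5 (J(O) = 5 + 0 = 5)
t(Z, d) = 15 + 3*Z + 3*d (t(Z, d) = 3*((Z + d) + 5) = 3*(5 + Z + d) = 15 + 3*Z + 3*d)
B = -4 (B = 5 - (15 + 3*2 + 3*(-4)) = 5 - (15 + 6 - 12) = 5 - 1*9 = 5 - 9 = -4)
A(c, I) = -2*c² (A(c, I) = c²*(-2) = -2*c²)
-256 - A(B, -23) = -256 - (-2)*(-4)² = -256 - (-2)*16 = -256 - 1*(-32) = -256 + 32 = -224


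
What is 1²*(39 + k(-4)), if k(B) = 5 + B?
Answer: 40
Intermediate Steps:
1²*(39 + k(-4)) = 1²*(39 + (5 - 4)) = 1*(39 + 1) = 1*40 = 40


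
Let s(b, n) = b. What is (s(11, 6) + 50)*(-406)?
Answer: -24766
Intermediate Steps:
(s(11, 6) + 50)*(-406) = (11 + 50)*(-406) = 61*(-406) = -24766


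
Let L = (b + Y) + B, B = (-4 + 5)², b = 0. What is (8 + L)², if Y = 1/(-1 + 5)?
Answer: 1369/16 ≈ 85.563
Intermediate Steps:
Y = ¼ (Y = 1/4 = ¼ ≈ 0.25000)
B = 1 (B = 1² = 1)
L = 5/4 (L = (0 + ¼) + 1 = ¼ + 1 = 5/4 ≈ 1.2500)
(8 + L)² = (8 + 5/4)² = (37/4)² = 1369/16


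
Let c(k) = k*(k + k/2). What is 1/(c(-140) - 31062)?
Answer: -1/1662 ≈ -0.00060168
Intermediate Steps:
c(k) = 3*k²/2 (c(k) = k*(k + k*(½)) = k*(k + k/2) = k*(3*k/2) = 3*k²/2)
1/(c(-140) - 31062) = 1/((3/2)*(-140)² - 31062) = 1/((3/2)*19600 - 31062) = 1/(29400 - 31062) = 1/(-1662) = -1/1662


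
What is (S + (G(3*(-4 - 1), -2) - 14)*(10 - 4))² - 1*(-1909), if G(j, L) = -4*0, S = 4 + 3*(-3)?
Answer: 9830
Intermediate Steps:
S = -5 (S = 4 - 9 = -5)
G(j, L) = 0
(S + (G(3*(-4 - 1), -2) - 14)*(10 - 4))² - 1*(-1909) = (-5 + (0 - 14)*(10 - 4))² - 1*(-1909) = (-5 - 14*6)² + 1909 = (-5 - 84)² + 1909 = (-89)² + 1909 = 7921 + 1909 = 9830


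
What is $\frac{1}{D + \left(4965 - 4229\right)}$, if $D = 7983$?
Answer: $\frac{1}{8719} \approx 0.00011469$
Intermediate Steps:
$\frac{1}{D + \left(4965 - 4229\right)} = \frac{1}{7983 + \left(4965 - 4229\right)} = \frac{1}{7983 + 736} = \frac{1}{8719}$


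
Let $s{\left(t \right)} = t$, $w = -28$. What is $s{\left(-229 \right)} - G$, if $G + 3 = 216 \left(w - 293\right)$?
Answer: $69110$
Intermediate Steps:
$G = -69339$ ($G = -3 + 216 \left(-28 - 293\right) = -3 + 216 \left(-321\right) = -3 - 69336 = -69339$)
$s{\left(-229 \right)} - G = -229 - -69339 = -229 + 69339 = 69110$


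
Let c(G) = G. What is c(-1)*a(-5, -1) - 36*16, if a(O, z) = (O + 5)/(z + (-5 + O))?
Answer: -576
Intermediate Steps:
a(O, z) = (5 + O)/(-5 + O + z)
c(-1)*a(-5, -1) - 36*16 = -(5 - 5)/(-5 - 5 - 1) - 36*16 = -0/(-11) - 576 = -(-1)*0/11 - 576 = -1*0 - 576 = 0 - 576 = -576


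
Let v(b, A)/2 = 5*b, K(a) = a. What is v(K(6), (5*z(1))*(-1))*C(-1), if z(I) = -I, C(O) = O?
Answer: -60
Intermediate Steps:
v(b, A) = 10*b (v(b, A) = 2*(5*b) = 10*b)
v(K(6), (5*z(1))*(-1))*C(-1) = (10*6)*(-1) = 60*(-1) = -60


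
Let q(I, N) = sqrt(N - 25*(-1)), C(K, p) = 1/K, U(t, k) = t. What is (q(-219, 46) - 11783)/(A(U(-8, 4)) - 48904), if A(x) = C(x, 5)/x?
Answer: 754112/3129855 - 64*sqrt(71)/3129855 ≈ 0.24077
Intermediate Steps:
A(x) = x**(-2) (A(x) = 1/(x*x) = x**(-2))
q(I, N) = sqrt(25 + N) (q(I, N) = sqrt(N + 25) = sqrt(25 + N))
(q(-219, 46) - 11783)/(A(U(-8, 4)) - 48904) = (sqrt(25 + 46) - 11783)/((-8)**(-2) - 48904) = (sqrt(71) - 11783)/(1/64 - 48904) = (-11783 + sqrt(71))/(-3129855/64) = (-11783 + sqrt(71))*(-64/3129855) = 754112/3129855 - 64*sqrt(71)/3129855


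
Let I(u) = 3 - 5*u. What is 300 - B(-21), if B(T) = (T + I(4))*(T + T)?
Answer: -1296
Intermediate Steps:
B(T) = 2*T*(-17 + T) (B(T) = (T + (3 - 5*4))*(T + T) = (T + (3 - 20))*(2*T) = (T - 17)*(2*T) = (-17 + T)*(2*T) = 2*T*(-17 + T))
300 - B(-21) = 300 - 2*(-21)*(-17 - 21) = 300 - 2*(-21)*(-38) = 300 - 1*1596 = 300 - 1596 = -1296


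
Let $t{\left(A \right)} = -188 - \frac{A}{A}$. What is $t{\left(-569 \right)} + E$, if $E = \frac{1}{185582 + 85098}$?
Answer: $- \frac{51158519}{270680} \approx -189.0$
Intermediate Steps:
$E = \frac{1}{270680} \approx 3.6944 \cdot 10^{-6}$
$t{\left(A \right)} = -189$ ($t{\left(A \right)} = -188 - 1 = -189$)
$t{\left(-569 \right)} + E = -189 + \frac{1}{270680} = - \frac{51158519}{270680}$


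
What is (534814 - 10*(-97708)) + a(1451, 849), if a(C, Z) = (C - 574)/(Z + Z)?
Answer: 2567196889/1698 ≈ 1.5119e+6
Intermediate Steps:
a(C, Z) = (-574 + C)/(2*Z) (a(C, Z) = (-574 + C)/((2*Z)) = (-574 + C)*(1/(2*Z)) = (-574 + C)/(2*Z))
(534814 - 10*(-97708)) + a(1451, 849) = (534814 - 10*(-97708)) + (½)*(-574 + 1451)/849 = (534814 + 977080) + (½)*(1/849)*877 = 1511894 + 877/1698 = 2567196889/1698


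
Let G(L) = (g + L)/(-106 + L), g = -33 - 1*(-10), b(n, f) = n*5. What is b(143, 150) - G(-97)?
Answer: 145025/203 ≈ 714.41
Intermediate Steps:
b(n, f) = 5*n
g = -23 (g = -33 + 10 = -23)
G(L) = (-23 + L)/(-106 + L)
b(143, 150) - G(-97) = 5*143 - (-23 - 97)/(-106 - 97) = 715 - (-120)/(-203) = 715 - (-1)*(-120)/203 = 715 - 1*120/203 = 715 - 120/203 = 145025/203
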